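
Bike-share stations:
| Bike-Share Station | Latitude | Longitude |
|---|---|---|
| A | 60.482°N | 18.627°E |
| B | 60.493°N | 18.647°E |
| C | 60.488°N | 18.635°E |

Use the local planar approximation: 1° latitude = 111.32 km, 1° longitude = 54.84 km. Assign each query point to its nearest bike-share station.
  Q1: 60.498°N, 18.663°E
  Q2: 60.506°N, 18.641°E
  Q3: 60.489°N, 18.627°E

Q1 at 60.498°N, 18.663°E:
  A: √((-0.016·111.32)² + (-0.036·54.84)²) = √(3.17239 + 3.89762) = 2.659 km
  B: √((-0.005·111.32)² + (-0.016·54.84)²) = √(0.30980 + 0.76990) = 1.039 km
  C: √((-0.010·111.32)² + (-0.028·54.84)²) = √(1.23921 + 2.35782) = 1.897 km
  → nearest: B (1.039 km)
Q2 at 60.506°N, 18.641°E:
  A: √((-0.024·111.32)² + (-0.014·54.84)²) = √(7.13787 + 0.58946) = 2.780 km
  B: √((-0.013·111.32)² + (0.006·54.84)²) = √(2.09427 + 0.10827) = 1.484 km
  C: √((-0.018·111.32)² + (-0.006·54.84)²) = √(4.01505 + 0.10827) = 2.031 km
  → nearest: B (1.484 km)
Q3 at 60.489°N, 18.627°E:
  A: √((-0.007·111.32)² + (0.000·54.84)²) = √(0.60721 + 0.00000) = 0.779 km
  B: √((0.004·111.32)² + (0.020·54.84)²) = √(0.19827 + 1.20297) = 1.184 km
  C: √((-0.001·111.32)² + (0.008·54.84)²) = √(0.01239 + 0.19248) = 0.453 km
  → nearest: C (0.453 km)

Q1→B; Q2→B; Q3→C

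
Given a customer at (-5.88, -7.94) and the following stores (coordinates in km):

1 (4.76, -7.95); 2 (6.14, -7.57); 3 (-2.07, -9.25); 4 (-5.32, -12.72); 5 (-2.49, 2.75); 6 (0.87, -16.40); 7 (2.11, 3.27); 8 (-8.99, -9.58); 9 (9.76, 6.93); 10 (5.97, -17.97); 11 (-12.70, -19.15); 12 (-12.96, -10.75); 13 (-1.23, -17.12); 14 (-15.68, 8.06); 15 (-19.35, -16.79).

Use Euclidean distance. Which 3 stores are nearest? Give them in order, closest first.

8, 3, 4

Distances from (-5.88, -7.94):
1: √((10.64)² + (-0.01)²) = √(113.2096 + 0.0001) = 10.64 km
2: √((12.02)² + (0.37)²) = √(144.4804 + 0.1369) = 12.03 km
3: √((3.81)² + (-1.31)²) = √(14.5161 + 1.7161) = 4.03 km
4: √((0.56)² + (-4.78)²) = √(0.3136 + 22.8484) = 4.81 km
5: √((3.39)² + (10.69)²) = √(11.4921 + 114.2761) = 11.21 km
6: √((6.75)² + (-8.46)²) = √(45.5625 + 71.5716) = 10.82 km
7: √((7.99)² + (11.21)²) = √(63.8401 + 125.6641) = 13.77 km
8: √((-3.11)² + (-1.64)²) = √(9.6721 + 2.6896) = 3.52 km
9: √((15.64)² + (14.87)²) = √(244.6096 + 221.1169) = 21.58 km
10: √((11.85)² + (-10.03)²) = √(140.4225 + 100.6009) = 15.52 km
11: √((-6.82)² + (-11.21)²) = √(46.5124 + 125.6641) = 13.12 km
12: √((-7.08)² + (-2.81)²) = √(50.1264 + 7.8961) = 7.62 km
13: √((4.65)² + (-9.18)²) = √(21.6225 + 84.2724) = 10.29 km
14: √((-9.80)² + (16.00)²) = √(96.0400 + 256.0000) = 18.76 km
15: √((-13.47)² + (-8.85)²) = √(181.4409 + 78.3225) = 16.12 km
Sorted: 8 (3.52 km) < 3 (4.03 km) < 4 (4.81 km) < 12 (7.62 km) < 13 (10.29 km) < …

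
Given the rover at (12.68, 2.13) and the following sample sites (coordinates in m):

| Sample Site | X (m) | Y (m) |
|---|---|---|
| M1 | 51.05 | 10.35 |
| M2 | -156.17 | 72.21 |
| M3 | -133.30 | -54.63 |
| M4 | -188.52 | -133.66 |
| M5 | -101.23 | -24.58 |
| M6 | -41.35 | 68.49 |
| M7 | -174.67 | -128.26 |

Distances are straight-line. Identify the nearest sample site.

Distances from (12.68, 2.13):
M1: √((38.37)² + (8.22)²) = √(1472.2569 + 67.5684) = 39.24 m
M2: √((-168.85)² + (70.08)²) = √(28510.3225 + 4911.2064) = 182.82 m
M3: √((-145.98)² + (-56.76)²) = √(21310.1604 + 3221.6976) = 156.63 m
M4: √((-201.20)² + (-135.79)²) = √(40481.4400 + 18438.9241) = 242.74 m
M5: √((-113.91)² + (-26.71)²) = √(12975.4881 + 713.4241) = 117.00 m
M6: √((-54.03)² + (66.36)²) = √(2919.2409 + 4403.6496) = 85.57 m
M7: √((-187.35)² + (-130.39)²) = √(35100.0225 + 17001.5521) = 228.26 m
Minimum: M1 at 39.24 m.

M1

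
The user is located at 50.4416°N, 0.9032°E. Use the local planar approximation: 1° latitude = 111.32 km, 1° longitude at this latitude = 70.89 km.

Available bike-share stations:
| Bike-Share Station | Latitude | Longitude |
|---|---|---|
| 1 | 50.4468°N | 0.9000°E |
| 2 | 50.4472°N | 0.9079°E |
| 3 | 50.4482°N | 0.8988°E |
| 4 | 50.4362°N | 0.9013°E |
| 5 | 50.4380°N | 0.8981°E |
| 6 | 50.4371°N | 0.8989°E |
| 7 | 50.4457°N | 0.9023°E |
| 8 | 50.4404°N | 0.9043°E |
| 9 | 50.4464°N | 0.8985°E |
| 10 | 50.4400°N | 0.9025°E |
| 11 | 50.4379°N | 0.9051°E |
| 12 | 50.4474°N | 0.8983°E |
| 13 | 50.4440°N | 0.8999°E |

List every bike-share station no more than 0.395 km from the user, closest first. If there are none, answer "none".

Distances from 50.4416°N, 0.9032°E:
1: 0.6217 km
2: 0.7068 km
3: 0.7982 km
4: 0.6160 km
5: 0.5397 km
6: 0.5864 km
7: 0.4608 km
8: 0.1547 km
9: 0.6297 km
10: 0.1849 km
11: 0.4333 km
12: 0.7332 km
13: 0.3551 km
Threshold 0.395 km: 8 (0.1547 km), 10 (0.1849 km), 13 (0.3551 km) are within range.

8, 10, 13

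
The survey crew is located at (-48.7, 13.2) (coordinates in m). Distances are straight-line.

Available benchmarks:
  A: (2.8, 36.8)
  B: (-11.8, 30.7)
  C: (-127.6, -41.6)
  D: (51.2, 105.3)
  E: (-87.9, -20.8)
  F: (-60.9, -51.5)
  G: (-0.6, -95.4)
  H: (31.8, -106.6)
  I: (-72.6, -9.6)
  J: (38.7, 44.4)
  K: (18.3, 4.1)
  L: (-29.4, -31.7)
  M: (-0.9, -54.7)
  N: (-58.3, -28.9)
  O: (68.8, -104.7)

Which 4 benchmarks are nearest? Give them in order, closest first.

I, B, N, L

Distances from (-48.7, 13.2):
A: 56.6 m
B: 40.8 m
C: 96.1 m
D: 135.9 m
E: 51.9 m
F: 65.8 m
G: 118.8 m
H: 144.3 m
I: 33.0 m
J: 92.8 m
K: 67.6 m
L: 48.9 m
M: 83.0 m
N: 43.2 m
O: 166.5 m
Sorted: I (33.0 m) < B (40.8 m) < N (43.2 m) < L (48.9 m) < E (51.9 m) < A (56.6 m) < …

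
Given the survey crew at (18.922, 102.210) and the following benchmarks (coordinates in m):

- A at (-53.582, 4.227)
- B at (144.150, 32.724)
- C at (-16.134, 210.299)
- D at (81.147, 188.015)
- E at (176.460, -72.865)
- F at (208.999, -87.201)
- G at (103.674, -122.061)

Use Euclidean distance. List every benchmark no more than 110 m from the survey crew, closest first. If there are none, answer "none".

D

Distances from (18.922, 102.210):
A: 121.891 m
B: 143.214 m
C: 113.632 m
D: 105.993 m
E: 235.520 m
F: 268.339 m
G: 239.751 m
Threshold 110 m: D (105.993 m) is within range.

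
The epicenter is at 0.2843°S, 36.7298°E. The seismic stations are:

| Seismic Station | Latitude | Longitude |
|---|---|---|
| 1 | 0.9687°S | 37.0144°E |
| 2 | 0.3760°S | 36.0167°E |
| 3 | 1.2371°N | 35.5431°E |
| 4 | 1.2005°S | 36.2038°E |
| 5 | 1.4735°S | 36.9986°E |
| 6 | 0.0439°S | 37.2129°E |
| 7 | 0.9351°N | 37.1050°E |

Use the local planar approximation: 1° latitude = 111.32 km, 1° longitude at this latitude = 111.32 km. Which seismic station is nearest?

Distances from 0.2843°S, 36.7298°E:
1: 82.5121 km
2: 80.0359 km
3: 214.7903 km
4: 117.6046 km
5: 135.7214 km
6: 60.0693 km
7: 142.0241 km
Minimum: 6 at 60.0693 km.

6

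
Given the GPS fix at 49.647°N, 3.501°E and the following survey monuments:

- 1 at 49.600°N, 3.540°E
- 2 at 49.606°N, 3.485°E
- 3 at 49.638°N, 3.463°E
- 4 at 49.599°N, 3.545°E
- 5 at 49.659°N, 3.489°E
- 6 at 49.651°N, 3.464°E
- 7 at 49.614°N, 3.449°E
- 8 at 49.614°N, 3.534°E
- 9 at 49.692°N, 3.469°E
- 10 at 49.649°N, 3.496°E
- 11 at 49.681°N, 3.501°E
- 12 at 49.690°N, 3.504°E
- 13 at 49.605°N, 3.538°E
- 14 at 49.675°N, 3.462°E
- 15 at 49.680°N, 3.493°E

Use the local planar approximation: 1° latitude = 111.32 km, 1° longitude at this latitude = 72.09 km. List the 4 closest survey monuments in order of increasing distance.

Distances from 49.647°N, 3.501°E:
1: √((-0.047·111.32)² + (0.039·72.09)²) = √(27.37424 + 7.90459) = 5.940 km
2: √((-0.041·111.32)² + (-0.016·72.09)²) = √(20.83119 + 1.33042) = 4.708 km
3: √((-0.009·111.32)² + (-0.038·72.09)²) = √(1.00376 + 7.50442) = 2.917 km
4: √((-0.048·111.32)² + (0.044·72.09)²) = √(28.55150 + 10.06133) = 6.214 km
5: √((0.012·111.32)² + (-0.012·72.09)²) = √(1.78447 + 0.74836) = 1.591 km
6: √((0.004·111.32)² + (-0.037·72.09)²) = √(0.19827 + 7.11465) = 2.704 km
7: √((-0.033·111.32)² + (-0.052·72.09)²) = √(13.49504 + 14.05260) = 5.249 km
8: √((-0.033·111.32)² + (0.033·72.09)²) = √(13.49504 + 5.65950) = 4.377 km
9: √((0.045·111.32)² + (-0.032·72.09)²) = √(25.09409 + 5.32170) = 5.515 km
10: √((0.002·111.32)² + (-0.005·72.09)²) = √(0.04957 + 0.12992) = 0.424 km
11: √((0.034·111.32)² + (0.000·72.09)²) = √(14.32532 + 0.00000) = 3.785 km
12: √((0.043·111.32)² + (0.003·72.09)²) = √(22.91307 + 0.04677) = 4.792 km
13: √((-0.042·111.32)² + (0.037·72.09)²) = √(21.85974 + 7.11465) = 5.383 km
14: √((0.028·111.32)² + (-0.039·72.09)²) = √(9.71544 + 7.90459) = 4.198 km
15: √((0.033·111.32)² + (-0.008·72.09)²) = √(13.49504 + 0.33261) = 3.719 km
Sorted: 10 (0.424 km) < 5 (1.591 km) < 6 (2.704 km) < 3 (2.917 km) < 15 (3.719 km) < 11 (3.785 km) < …

10, 5, 6, 3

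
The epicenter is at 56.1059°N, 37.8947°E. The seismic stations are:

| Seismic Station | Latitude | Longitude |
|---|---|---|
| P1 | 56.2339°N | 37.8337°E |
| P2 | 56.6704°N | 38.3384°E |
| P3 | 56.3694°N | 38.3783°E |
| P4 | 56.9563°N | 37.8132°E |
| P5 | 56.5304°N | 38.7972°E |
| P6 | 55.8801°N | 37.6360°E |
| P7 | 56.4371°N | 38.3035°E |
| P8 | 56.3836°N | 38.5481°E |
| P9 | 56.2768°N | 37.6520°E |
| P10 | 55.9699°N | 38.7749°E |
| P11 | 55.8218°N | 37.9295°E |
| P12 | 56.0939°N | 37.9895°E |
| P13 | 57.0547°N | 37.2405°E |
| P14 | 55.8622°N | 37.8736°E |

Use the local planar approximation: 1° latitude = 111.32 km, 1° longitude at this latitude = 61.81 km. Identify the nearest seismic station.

P12

Distances from 56.1059°N, 37.8947°E:
P1: √((0.1280·111.32)² + (-0.0610·61.81)²) = √(203.032861 + 14.215992) = 14.7394 km
P2: √((0.5645·111.32)² + (0.4437·61.81)²) = √(3948.883195 + 752.135945) = 68.5640 km
P3: √((0.2635·111.32)² + (0.4836·61.81)²) = √(860.414329 + 893.490772) = 41.8797 km
P4: √((0.8504·111.32)² + (-0.0815·61.81)²) = √(8961.751524 + 25.376557) = 94.8005 km
P5: √((0.4245·111.32)² + (0.9025·61.81)²) = √(2233.067159 + 3111.801661) = 73.1086 km
P6: √((-0.2258·111.32)² + (-0.2587·61.81)²) = √(631.821311 + 255.687999) = 29.7911 km
P7: √((0.3312·111.32)² + (0.4088·61.81)²) = √(1359.336729 + 638.468185) = 44.6968 km
P8: √((0.2777·111.32)² + (0.6534·61.81)²) = √(955.648439 + 1631.081821) = 50.8599 km
P9: √((0.1709·111.32)² + (-0.2427·61.81)²) = √(361.934949 + 225.038612) = 24.2275 km
P10: √((-0.1360·111.32)² + (0.8802·61.81)²) = √(229.205066 + 2959.921652) = 56.4724 km
P11: √((-0.2841·111.32)² + (0.0348·61.81)²) = √(1000.204635 + 4.626749) = 31.6991 km
P12: √((-0.0120·111.32)² + (0.0948·61.81)²) = √(1.784469 + 34.334772) = 6.0099 km
P13: √((0.9488·111.32)² + (-0.6542·61.81)²) = √(11155.672276 + 1635.078345) = 113.0962 km
P14: √((-0.2437·111.32)² + (-0.0211·61.81)²) = √(735.965496 + 1.700914) = 27.1600 km
Minimum: P12 at 6.0099 km.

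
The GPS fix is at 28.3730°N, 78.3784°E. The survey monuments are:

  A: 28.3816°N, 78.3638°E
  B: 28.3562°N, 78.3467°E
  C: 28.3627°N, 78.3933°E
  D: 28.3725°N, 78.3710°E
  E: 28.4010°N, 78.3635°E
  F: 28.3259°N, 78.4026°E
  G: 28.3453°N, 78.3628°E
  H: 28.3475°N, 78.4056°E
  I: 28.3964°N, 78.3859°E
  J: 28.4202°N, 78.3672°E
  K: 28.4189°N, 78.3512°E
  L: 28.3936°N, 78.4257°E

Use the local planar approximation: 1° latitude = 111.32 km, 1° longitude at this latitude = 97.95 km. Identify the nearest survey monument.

D

Distances from 28.3730°N, 78.3784°E:
A: 1.7209 km
B: 3.6247 km
C: 1.8560 km
D: 0.7270 km
E: 3.4417 km
F: 5.7541 km
G: 3.4414 km
H: 3.8931 km
I: 2.7065 km
J: 5.3676 km
K: 5.7625 km
L: 5.1695 km
Minimum: D at 0.7270 km.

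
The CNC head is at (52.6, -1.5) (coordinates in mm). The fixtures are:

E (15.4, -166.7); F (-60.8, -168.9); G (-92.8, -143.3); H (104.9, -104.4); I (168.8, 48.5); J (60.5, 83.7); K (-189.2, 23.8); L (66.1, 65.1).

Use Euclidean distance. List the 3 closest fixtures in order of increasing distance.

Distances from (52.6, -1.5):
E: √((-37.2)² + (-165.2)²) = √(1383.840 + 27291.040) = 169.3 mm
F: √((-113.4)² + (-167.4)²) = √(12859.560 + 28022.760) = 202.2 mm
G: √((-145.4)² + (-141.8)²) = √(21141.160 + 20107.240) = 203.1 mm
H: √((52.3)² + (-102.9)²) = √(2735.290 + 10588.410) = 115.4 mm
I: √((116.2)² + (50.0)²) = √(13502.440 + 2500.000) = 126.5 mm
J: √((7.9)² + (85.2)²) = √(62.410 + 7259.040) = 85.6 mm
K: √((-241.8)² + (25.3)²) = √(58467.240 + 640.090) = 243.1 mm
L: √((13.5)² + (66.6)²) = √(182.250 + 4435.560) = 68.0 mm
Sorted: L (68.0 mm) < J (85.6 mm) < H (115.4 mm) < I (126.5 mm) < E (169.3 mm) < …

L, J, H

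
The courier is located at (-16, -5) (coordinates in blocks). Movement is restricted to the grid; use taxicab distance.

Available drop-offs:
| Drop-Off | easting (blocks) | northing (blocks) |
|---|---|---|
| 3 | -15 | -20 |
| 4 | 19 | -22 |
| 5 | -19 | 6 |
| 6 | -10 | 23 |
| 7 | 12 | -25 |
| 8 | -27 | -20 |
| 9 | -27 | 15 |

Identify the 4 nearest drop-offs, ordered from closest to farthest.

5, 3, 8, 9

Distances from (-16, -5):
3: |1| + |-15| = 1 + 15 = 16 blocks
4: |35| + |-17| = 35 + 17 = 52 blocks
5: |-3| + |11| = 3 + 11 = 14 blocks
6: |6| + |28| = 6 + 28 = 34 blocks
7: |28| + |-20| = 28 + 20 = 48 blocks
8: |-11| + |-15| = 11 + 15 = 26 blocks
9: |-11| + |20| = 11 + 20 = 31 blocks
Sorted: 5 (14 blocks) < 3 (16 blocks) < 8 (26 blocks) < 9 (31 blocks) < 6 (34 blocks) < 7 (48 blocks) < …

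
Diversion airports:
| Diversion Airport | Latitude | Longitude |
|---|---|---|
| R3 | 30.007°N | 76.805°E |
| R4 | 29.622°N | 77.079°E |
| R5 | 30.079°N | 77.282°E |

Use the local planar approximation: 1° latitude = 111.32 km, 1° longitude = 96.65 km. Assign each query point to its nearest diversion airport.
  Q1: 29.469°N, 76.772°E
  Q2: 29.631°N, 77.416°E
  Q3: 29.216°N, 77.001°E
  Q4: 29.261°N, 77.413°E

Q1 at 29.469°N, 76.772°E:
  R3: √((0.538·111.32)² + (0.033·96.65)²) = √(3586.83126 + 10.17259) = 59.975 km
  R4: √((0.153·111.32)² + (0.307·96.65)²) = √(290.08766 + 880.40088) = 34.212 km
  R5: √((0.610·111.32)² + (0.510·96.65)²) = √(4611.11619 + 2429.65197) = 83.909 km
  → nearest: R4 (34.212 km)
Q2 at 29.631°N, 77.416°E:
  R3: √((0.376·111.32)² + (-0.611·96.65)²) = √(1751.95152 + 3487.27452) = 72.382 km
  R4: √((-0.009·111.32)² + (-0.337·96.65)²) = √(1.00376 + 1060.87330) = 32.586 km
  R5: √((0.448·111.32)² + (-0.134·96.65)²) = √(2487.15255 + 167.73099) = 51.526 km
  → nearest: R4 (32.586 km)
Q3 at 29.216°N, 77.001°E:
  R3: √((0.791·111.32)² + (-0.196·96.65)²) = √(7753.52805 + 358.85240) = 90.069 km
  R4: √((0.406·111.32)² + (0.078·96.65)²) = √(2042.67118 + 56.83200) = 45.820 km
  R5: √((0.863·111.32)² + (0.281·96.65)²) = √(9229.28350 + 737.59227) = 99.834 km
  → nearest: R4 (45.820 km)
Q4 at 29.261°N, 77.413°E:
  R3: √((0.746·111.32)² + (-0.608·96.65)²) = √(6896.42552 + 3453.11367) = 101.733 km
  R4: √((0.361·111.32)² + (-0.334·96.65)²) = √(1614.95639 + 1042.06942) = 51.546 km
  R5: √((0.818·111.32)² + (-0.131·96.65)²) = √(8291.87989 + 160.30472) = 91.936 km
  → nearest: R4 (51.546 km)

Q1→R4; Q2→R4; Q3→R4; Q4→R4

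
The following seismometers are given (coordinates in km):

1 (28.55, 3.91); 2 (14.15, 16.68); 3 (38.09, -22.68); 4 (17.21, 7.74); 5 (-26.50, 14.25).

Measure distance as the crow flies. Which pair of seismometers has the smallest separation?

Pairwise distances:
1–2: √((-14.40)² + (12.77)²) = √(207.3600 + 163.0729) = 19.25 km
1–3: √((9.54)² + (-26.59)²) = √(91.0116 + 707.0281) = 28.25 km
1–4: √((-11.34)² + (3.83)²) = √(128.5956 + 14.6689) = 11.97 km
1–5: √((-55.05)² + (10.34)²) = √(3030.5025 + 106.9156) = 56.01 km
2–3: √((23.94)² + (-39.36)²) = √(573.1236 + 1549.2096) = 46.07 km
2–4: √((3.06)² + (-8.94)²) = √(9.3636 + 79.9236) = 9.45 km
2–5: √((-40.65)² + (-2.43)²) = √(1652.4225 + 5.9049) = 40.72 km
3–4: √((-20.88)² + (30.42)²) = √(435.9744 + 925.3764) = 36.90 km
3–5: √((-64.59)² + (36.93)²) = √(4171.8681 + 1363.8249) = 74.40 km
4–5: √((-43.71)² + (6.51)²) = √(1910.5641 + 42.3801) = 44.19 km
Closest pair: 2–4 at 9.45 km.

2 and 4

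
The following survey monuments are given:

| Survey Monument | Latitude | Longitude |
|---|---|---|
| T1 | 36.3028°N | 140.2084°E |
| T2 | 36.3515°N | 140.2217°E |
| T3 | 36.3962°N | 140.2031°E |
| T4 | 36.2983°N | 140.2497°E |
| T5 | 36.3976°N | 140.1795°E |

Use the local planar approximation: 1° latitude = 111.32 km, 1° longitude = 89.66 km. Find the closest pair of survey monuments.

Pairwise distances:
T3–T5: √((0.0014·111.32)² + (-0.0236·89.66)²) = √(0.024289 + 4.477354) = 2.1217 km
T1–T4: √((-0.0045·111.32)² + (0.0413·89.66)²) = √(0.250941 + 13.711898) = 3.7367 km
T2–T3: √((0.0447·111.32)² + (-0.0186·89.66)²) = √(24.760616 + 2.781143) = 5.2480 km
T1–T2: √((0.0487·111.32)² + (0.0133·89.66)²) = √(29.390320 + 1.422004) = 5.5509 km
T2–T5: √((0.0461·111.32)² + (-0.0422·89.66)²) = √(26.335905 + 14.316022) = 6.3759 km
T2–T4: √((-0.0532·111.32)² + (0.0280·89.66)²) = √(35.072737 + 6.302510) = 6.4324 km
T1–T3: √((0.0934·111.32)² + (-0.0053·89.66)²) = √(108.103598 + 0.225813) = 10.4081 km
T1–T5: √((0.0948·111.32)² + (-0.0289·89.66)²) = √(111.368679 + 6.714183) = 10.8666 km
T3–T4: √((-0.0979·111.32)² + (0.0466·89.66)²) = √(118.771374 + 17.456988) = 11.6717 km
T4–T5: √((0.0993·111.32)² + (-0.0702·89.66)²) = √(122.192596 + 39.616098) = 12.7204 km
Closest pair: T3–T5 at 2.1217 km.

T3 and T5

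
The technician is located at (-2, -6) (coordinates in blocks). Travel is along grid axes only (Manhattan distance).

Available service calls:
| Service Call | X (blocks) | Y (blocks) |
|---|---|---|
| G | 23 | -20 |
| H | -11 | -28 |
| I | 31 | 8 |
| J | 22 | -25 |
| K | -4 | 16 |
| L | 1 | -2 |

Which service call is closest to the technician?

Distances from (-2, -6):
G: |25| + |-14| = 25 + 14 = 39 blocks
H: |-9| + |-22| = 9 + 22 = 31 blocks
I: |33| + |14| = 33 + 14 = 47 blocks
J: |24| + |-19| = 24 + 19 = 43 blocks
K: |-2| + |22| = 2 + 22 = 24 blocks
L: |3| + |4| = 3 + 4 = 7 blocks
Minimum: L at 7 blocks.

L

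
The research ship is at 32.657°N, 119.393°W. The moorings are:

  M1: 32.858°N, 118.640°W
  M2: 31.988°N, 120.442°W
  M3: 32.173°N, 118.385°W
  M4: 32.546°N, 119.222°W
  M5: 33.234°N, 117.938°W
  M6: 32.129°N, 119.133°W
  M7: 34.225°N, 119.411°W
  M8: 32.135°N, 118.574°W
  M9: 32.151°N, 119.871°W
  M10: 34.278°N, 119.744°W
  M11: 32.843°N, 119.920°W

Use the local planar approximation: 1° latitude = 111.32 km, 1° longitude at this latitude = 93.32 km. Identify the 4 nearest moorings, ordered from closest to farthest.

Distances from 32.657°N, 119.393°W:
M1: 73.746 km
M2: 123.001 km
M3: 108.404 km
M4: 20.182 km
M5: 150.207 km
M6: 63.588 km
M7: 174.558 km
M8: 96.011 km
M9: 71.851 km
M10: 183.399 km
M11: 53.361 km
Sorted: M4 (20.182 km) < M11 (53.361 km) < M6 (63.588 km) < M9 (71.851 km) < M1 (73.746 km) < M8 (96.011 km) < …

M4, M11, M6, M9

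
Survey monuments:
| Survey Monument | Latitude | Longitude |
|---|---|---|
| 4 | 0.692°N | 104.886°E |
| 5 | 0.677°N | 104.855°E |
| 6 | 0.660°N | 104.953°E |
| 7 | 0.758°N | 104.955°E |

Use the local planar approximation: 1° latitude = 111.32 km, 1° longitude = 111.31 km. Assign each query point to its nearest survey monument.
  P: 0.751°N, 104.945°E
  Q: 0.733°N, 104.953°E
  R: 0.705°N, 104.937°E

P→7; Q→7; R→6

P at 0.751°N, 104.945°E:
  4: √((-0.059·111.32)² + (-0.059·111.31)²) = √(43.13705 + 43.12930) = 9.288 km
  5: √((-0.074·111.32)² + (-0.090·111.31)²) = √(67.85937 + 100.35832) = 12.970 km
  6: √((-0.091·111.32)² + (0.008·111.31)²) = √(102.61933 + 0.79295) = 10.169 km
  7: √((0.007·111.32)² + (0.010·111.31)²) = √(0.60721 + 1.23899) = 1.359 km
  → nearest: 7 (1.359 km)
Q at 0.733°N, 104.953°E:
  4: √((-0.041·111.32)² + (-0.067·111.31)²) = √(20.83119 + 55.61833) = 8.744 km
  5: √((-0.056·111.32)² + (-0.098·111.31)²) = √(38.86176 + 118.99275) = 12.564 km
  6: √((-0.073·111.32)² + (0.000·111.31)²) = √(66.03773 + 0.00000) = 8.126 km
  7: √((0.025·111.32)² + (0.002·111.31)²) = √(7.74509 + 0.04956) = 2.792 km
  → nearest: 7 (2.792 km)
R at 0.705°N, 104.937°E:
  4: √((-0.013·111.32)² + (-0.051·111.31)²) = √(2.09427 + 32.22617) = 5.858 km
  5: √((-0.028·111.32)² + (-0.082·111.31)²) = √(9.71544 + 83.30980) = 9.645 km
  6: √((-0.045·111.32)² + (0.016·111.31)²) = √(25.09409 + 3.17182) = 5.317 km
  7: √((0.053·111.32)² + (0.018·111.31)²) = √(34.80953 + 4.01433) = 6.231 km
  → nearest: 6 (5.317 km)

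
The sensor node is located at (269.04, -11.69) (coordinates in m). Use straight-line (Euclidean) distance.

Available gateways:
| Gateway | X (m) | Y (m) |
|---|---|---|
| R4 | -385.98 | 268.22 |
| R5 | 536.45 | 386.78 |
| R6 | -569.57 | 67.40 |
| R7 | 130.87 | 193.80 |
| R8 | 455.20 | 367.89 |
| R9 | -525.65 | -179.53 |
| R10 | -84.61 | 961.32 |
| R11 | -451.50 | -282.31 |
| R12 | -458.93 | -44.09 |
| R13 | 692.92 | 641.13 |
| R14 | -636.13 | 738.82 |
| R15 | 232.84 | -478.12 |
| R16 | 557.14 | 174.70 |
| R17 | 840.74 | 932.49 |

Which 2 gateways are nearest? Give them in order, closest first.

R7, R16

Distances from (269.04, -11.69):
R4: √((-655.02)² + (279.91)²) = √(429051.2004 + 78349.6081) = 712.32 m
R5: √((267.41)² + (398.47)²) = √(71508.1081 + 158778.3409) = 479.88 m
R6: √((-838.61)² + (79.09)²) = √(703266.7321 + 6255.2281) = 842.33 m
R7: √((-138.17)² + (205.49)²) = √(19090.9489 + 42226.1401) = 247.62 m
R8: √((186.16)² + (379.58)²) = √(34655.5456 + 144080.9764) = 422.77 m
R9: √((-794.69)² + (-167.84)²) = √(631532.1961 + 28170.2656) = 812.22 m
R10: √((-353.65)² + (973.01)²) = √(125068.3225 + 946748.4601) = 1035.29 m
R11: √((-720.54)² + (-270.62)²) = √(519177.8916 + 73235.1844) = 769.68 m
R12: √((-727.97)² + (-32.40)²) = √(529940.3209 + 1049.7600) = 728.69 m
R13: √((423.88)² + (652.82)²) = √(179674.2544 + 426173.9524) = 778.36 m
R14: √((-905.17)² + (750.51)²) = √(819332.7289 + 563265.2601) = 1175.84 m
R15: √((-36.20)² + (-466.43)²) = √(1310.4400 + 217556.9449) = 467.83 m
R16: √((288.10)² + (186.39)²) = √(83001.6100 + 34741.2321) = 343.14 m
R17: √((571.70)² + (944.18)²) = √(326840.8900 + 891475.8724) = 1103.77 m
Sorted: R7 (247.62 m) < R16 (343.14 m) < R8 (422.77 m) < R15 (467.83 m) < …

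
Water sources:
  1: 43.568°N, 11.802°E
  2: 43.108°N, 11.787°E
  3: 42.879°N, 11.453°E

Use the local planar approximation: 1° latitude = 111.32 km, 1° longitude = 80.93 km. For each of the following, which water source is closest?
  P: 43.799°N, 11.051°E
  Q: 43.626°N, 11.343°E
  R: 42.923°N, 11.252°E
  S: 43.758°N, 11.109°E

P→1; Q→1; R→3; S→1

P at 43.799°N, 11.051°E:
  1: √((-0.231·111.32)² + (0.751·80.93)²) = √(661.25711 + 3694.01755) = 65.995 km
  2: √((-0.691·111.32)² + (0.736·80.93)²) = √(5917.01255 + 3547.92728) = 97.288 km
  3: √((-0.920·111.32)² + (0.402·80.93)²) = √(10488.70933 + 1058.45205) = 107.458 km
  → nearest: 1 (65.995 km)
Q at 43.626°N, 11.343°E:
  1: √((-0.058·111.32)² + (0.459·80.93)²) = √(41.68717 + 1379.88995) = 37.704 km
  2: √((-0.518·111.32)² + (0.444·80.93)²) = √(3325.10922 + 1291.17474) = 67.943 km
  3: √((-0.747·111.32)² + (0.110·80.93)²) = √(6914.92699 + 79.25095) = 83.631 km
  → nearest: 1 (37.704 km)
R at 42.923°N, 11.252°E:
  1: √((0.645·111.32)² + (0.550·80.93)²) = √(5155.44104 + 1981.27363) = 84.479 km
  2: √((0.185·111.32)² + (0.535·80.93)²) = √(424.12107 + 1874.67784) = 47.946 km
  3: √((-0.044·111.32)² + (0.201·80.93)²) = √(23.99119 + 264.61301) = 16.988 km
  → nearest: 3 (16.988 km)
S at 43.758°N, 11.109°E:
  1: √((-0.190·111.32)² + (0.693·80.93)²) = √(447.35634 + 3145.47002) = 59.940 km
  2: √((-0.650·111.32)² + (0.678·80.93)²) = √(5235.68016 + 3010.77616) = 90.810 km
  3: √((-0.879·111.32)² + (0.344·80.93)²) = √(9574.67730 + 775.06115) = 101.734 km
  → nearest: 1 (59.940 km)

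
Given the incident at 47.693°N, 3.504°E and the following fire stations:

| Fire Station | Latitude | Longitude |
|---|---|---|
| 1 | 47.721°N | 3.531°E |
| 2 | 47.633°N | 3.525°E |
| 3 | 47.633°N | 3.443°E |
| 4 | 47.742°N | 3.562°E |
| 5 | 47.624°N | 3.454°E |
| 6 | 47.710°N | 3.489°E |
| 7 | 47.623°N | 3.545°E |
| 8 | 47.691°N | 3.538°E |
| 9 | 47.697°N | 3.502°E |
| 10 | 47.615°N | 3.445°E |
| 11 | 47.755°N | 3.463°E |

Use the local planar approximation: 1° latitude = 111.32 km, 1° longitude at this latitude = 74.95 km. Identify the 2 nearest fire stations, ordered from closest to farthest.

9, 6

Distances from 47.693°N, 3.504°E:
1: √((0.028·111.32)² + (0.027·74.95)²) = √(9.71544 + 4.09516) = 3.716 km
2: √((-0.060·111.32)² + (0.021·74.95)²) = √(44.61171 + 2.47732) = 6.862 km
3: √((-0.060·111.32)² + (-0.061·74.95)²) = √(44.61171 + 20.90273) = 8.094 km
4: √((0.049·111.32)² + (0.058·74.95)²) = √(29.75353 + 18.89728) = 6.975 km
5: √((-0.069·111.32)² + (-0.050·74.95)²) = √(58.99899 + 14.04376) = 8.547 km
6: √((0.017·111.32)² + (-0.015·74.95)²) = √(3.58133 + 1.26394) = 2.201 km
7: √((-0.070·111.32)² + (0.041·74.95)²) = √(60.72150 + 9.44302) = 8.376 km
8: √((-0.002·111.32)² + (0.034·74.95)²) = √(0.04957 + 6.49383) = 2.558 km
9: √((0.004·111.32)² + (-0.002·74.95)²) = √(0.19827 + 0.02247) = 0.470 km
10: √((-0.078·111.32)² + (-0.059·74.95)²) = √(75.39379 + 19.55453) = 9.744 km
11: √((0.062·111.32)² + (-0.041·74.95)²) = √(47.63540 + 9.44302) = 7.555 km
Sorted: 9 (0.470 km) < 6 (2.201 km) < 8 (2.558 km) < 1 (3.716 km) < …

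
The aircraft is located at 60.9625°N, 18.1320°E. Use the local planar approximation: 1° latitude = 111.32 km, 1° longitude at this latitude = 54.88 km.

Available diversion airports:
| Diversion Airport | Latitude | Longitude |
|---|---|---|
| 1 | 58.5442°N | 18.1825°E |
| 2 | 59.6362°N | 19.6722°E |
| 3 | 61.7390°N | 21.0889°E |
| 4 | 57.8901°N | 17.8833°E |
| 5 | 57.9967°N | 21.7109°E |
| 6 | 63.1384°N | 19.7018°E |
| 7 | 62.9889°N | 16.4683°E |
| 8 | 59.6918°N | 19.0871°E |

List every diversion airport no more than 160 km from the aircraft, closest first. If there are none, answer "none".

8

Distances from 60.9625°N, 18.1320°E:
1: √((-2.4183·111.32)² + (0.0505·54.88)²) = √(72471.416017 + 7.680880) = 269.2194 km
2: √((-1.3263·111.32)² + (1.5402·54.88)²) = √(21798.666874 + 7144.674429) = 170.1274 km
3: √((0.7765·111.32)² + (2.9569·54.88)²) = √(7471.870142 + 26333.069173) = 183.8612 km
4: √((-3.0724·111.32)² + (-0.2487·54.88)²) = √(116977.384895 + 186.285811) = 342.2918 km
5: √((-2.9658·111.32)² + (3.5789·54.88)²) = √(109000.908325 + 38576.900670) = 384.1586 km
6: √((2.1759·111.32)² + (1.5698·54.88)²) = √(58671.103916 + 7421.930016) = 257.0857 km
7: √((2.0264·111.32)² + (-1.6637·54.88)²) = √(50885.816665 + 8336.394120) = 243.3561 km
8: √((-1.2707·111.32)² + (0.9551·54.88)²) = √(20009.325778 + 2747.425315) = 150.8534 km
Threshold 160 km: 8 (150.8534 km) is within range.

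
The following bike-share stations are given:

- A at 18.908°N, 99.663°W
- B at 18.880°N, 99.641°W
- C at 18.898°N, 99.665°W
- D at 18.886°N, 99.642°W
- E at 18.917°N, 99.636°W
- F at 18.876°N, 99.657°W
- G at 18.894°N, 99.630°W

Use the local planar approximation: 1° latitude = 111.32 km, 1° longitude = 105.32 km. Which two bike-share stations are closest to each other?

B and D

Pairwise distances:
A–B: 3.884 km
A–C: 1.133 km
A–D: 3.300 km
A–E: 3.015 km
A–F: 3.618 km
A–G: 3.809 km
B–C: 3.226 km
B–D: 0.676 km
B–E: 4.152 km
B–F: 1.743 km
B–G: 1.942 km
C–D: 2.766 km
C–E: 3.715 km
C–F: 2.590 km
C–G: 3.713 km
D–E: 3.508 km
D–F: 1.933 km
D–G: 1.546 km
E–F: 5.072 km
E–G: 2.637 km
F–G: 3.479 km
Closest pair: B–D at 0.676 km.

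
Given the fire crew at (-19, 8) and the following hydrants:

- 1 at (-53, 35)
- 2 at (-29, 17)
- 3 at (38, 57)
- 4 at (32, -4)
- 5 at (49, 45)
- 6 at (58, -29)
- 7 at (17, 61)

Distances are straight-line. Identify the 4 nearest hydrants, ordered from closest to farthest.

2, 1, 4, 7

Distances from (-19, 8):
1: 43.4
2: 13.5
3: 75.2
4: 52.4
5: 77.4
6: 85.4
7: 64.1
Sorted: 2 (13.5) < 1 (43.4) < 4 (52.4) < 7 (64.1) < 3 (75.2) < 5 (77.4) < …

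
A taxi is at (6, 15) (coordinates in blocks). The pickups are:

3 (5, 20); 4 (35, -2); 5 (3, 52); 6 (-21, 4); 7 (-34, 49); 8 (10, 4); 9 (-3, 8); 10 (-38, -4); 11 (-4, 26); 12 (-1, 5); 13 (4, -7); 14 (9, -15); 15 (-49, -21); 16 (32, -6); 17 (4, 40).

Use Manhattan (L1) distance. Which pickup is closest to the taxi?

3

Distances from (6, 15):
3: 6 blocks
4: 46 blocks
5: 40 blocks
6: 38 blocks
7: 74 blocks
8: 15 blocks
9: 16 blocks
10: 63 blocks
11: 21 blocks
12: 17 blocks
13: 24 blocks
14: 33 blocks
15: 91 blocks
16: 47 blocks
17: 27 blocks
Minimum: 3 at 6 blocks.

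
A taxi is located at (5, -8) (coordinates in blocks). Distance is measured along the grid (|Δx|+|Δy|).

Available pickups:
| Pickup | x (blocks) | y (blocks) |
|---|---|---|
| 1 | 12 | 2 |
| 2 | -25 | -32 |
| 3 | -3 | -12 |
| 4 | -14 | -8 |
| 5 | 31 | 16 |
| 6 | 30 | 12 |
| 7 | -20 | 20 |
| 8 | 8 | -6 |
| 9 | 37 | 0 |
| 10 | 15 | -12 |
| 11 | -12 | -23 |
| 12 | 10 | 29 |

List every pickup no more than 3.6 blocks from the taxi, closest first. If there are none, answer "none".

Distances from (5, -8):
1: |7| + |10| = 7 + 10 = 17 blocks
2: |-30| + |-24| = 30 + 24 = 54 blocks
3: |-8| + |-4| = 8 + 4 = 12 blocks
4: |-19| + |0| = 19 + 0 = 19 blocks
5: |26| + |24| = 26 + 24 = 50 blocks
6: |25| + |20| = 25 + 20 = 45 blocks
7: |-25| + |28| = 25 + 28 = 53 blocks
8: |3| + |2| = 3 + 2 = 5 blocks
9: |32| + |8| = 32 + 8 = 40 blocks
10: |10| + |-4| = 10 + 4 = 14 blocks
11: |-17| + |-15| = 17 + 15 = 32 blocks
12: |5| + |37| = 5 + 37 = 42 blocks
Threshold 3.6 blocks: none within range.

none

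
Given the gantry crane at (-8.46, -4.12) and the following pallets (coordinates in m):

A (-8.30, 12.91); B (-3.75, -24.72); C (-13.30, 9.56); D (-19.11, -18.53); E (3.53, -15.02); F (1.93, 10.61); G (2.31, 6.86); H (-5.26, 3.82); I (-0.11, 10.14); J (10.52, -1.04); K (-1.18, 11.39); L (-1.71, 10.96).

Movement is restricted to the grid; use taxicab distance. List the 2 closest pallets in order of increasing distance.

H, A

Distances from (-8.46, -4.12):
A: |0.16| + |17.03| = 0.16 + 17.03 = 17.19 m
B: |4.71| + |-20.60| = 4.71 + 20.60 = 25.31 m
C: |-4.84| + |13.68| = 4.84 + 13.68 = 18.52 m
D: |-10.65| + |-14.41| = 10.65 + 14.41 = 25.06 m
E: |11.99| + |-10.90| = 11.99 + 10.90 = 22.89 m
F: |10.39| + |14.73| = 10.39 + 14.73 = 25.12 m
G: |10.77| + |10.98| = 10.77 + 10.98 = 21.75 m
H: |3.20| + |7.94| = 3.20 + 7.94 = 11.14 m
I: |8.35| + |14.26| = 8.35 + 14.26 = 22.61 m
J: |18.98| + |3.08| = 18.98 + 3.08 = 22.06 m
K: |7.28| + |15.51| = 7.28 + 15.51 = 22.79 m
L: |6.75| + |15.08| = 6.75 + 15.08 = 21.83 m
Sorted: H (11.14 m) < A (17.19 m) < C (18.52 m) < G (21.75 m) < …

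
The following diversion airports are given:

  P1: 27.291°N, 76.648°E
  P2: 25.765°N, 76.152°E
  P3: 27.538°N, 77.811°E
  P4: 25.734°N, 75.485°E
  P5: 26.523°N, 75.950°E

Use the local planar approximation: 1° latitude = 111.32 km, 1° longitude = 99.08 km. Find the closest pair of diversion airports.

Pairwise distances:
P1–P2: 176.840 km
P1–P3: 118.465 km
P1–P4: 208.134 km
P1–P5: 109.964 km
P2–P3: 256.854 km
P2–P4: 66.176 km
P2–P5: 86.722 km
P3–P4: 305.681 km
P3–P5: 216.254 km
P4–P5: 99.182 km
Closest pair: P2–P4 at 66.176 km.

P2 and P4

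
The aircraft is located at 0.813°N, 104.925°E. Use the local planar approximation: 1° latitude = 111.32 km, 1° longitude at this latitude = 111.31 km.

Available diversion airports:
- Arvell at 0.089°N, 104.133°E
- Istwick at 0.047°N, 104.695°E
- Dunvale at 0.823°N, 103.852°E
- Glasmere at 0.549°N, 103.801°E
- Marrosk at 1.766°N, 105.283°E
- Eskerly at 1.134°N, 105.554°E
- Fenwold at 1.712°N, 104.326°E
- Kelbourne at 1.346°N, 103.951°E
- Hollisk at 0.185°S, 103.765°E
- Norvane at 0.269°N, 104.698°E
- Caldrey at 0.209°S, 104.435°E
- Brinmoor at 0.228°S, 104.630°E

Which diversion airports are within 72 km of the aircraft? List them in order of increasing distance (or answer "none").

Distances from 0.813°N, 104.925°E:
Arvell: 119.446 km
Istwick: 89.031 km
Dunvale: 119.441 km
Glasmere: 128.518 km
Marrosk: 113.325 km
Eskerly: 78.606 km
Fenwold: 120.253 km
Kelbourne: 123.590 km
Hollisk: 170.336 km
Norvane: 65.618 km
Caldrey: 126.167 km
Brinmoor: 120.447 km
Threshold 72 km: Norvane (65.618 km) is within range.

Norvane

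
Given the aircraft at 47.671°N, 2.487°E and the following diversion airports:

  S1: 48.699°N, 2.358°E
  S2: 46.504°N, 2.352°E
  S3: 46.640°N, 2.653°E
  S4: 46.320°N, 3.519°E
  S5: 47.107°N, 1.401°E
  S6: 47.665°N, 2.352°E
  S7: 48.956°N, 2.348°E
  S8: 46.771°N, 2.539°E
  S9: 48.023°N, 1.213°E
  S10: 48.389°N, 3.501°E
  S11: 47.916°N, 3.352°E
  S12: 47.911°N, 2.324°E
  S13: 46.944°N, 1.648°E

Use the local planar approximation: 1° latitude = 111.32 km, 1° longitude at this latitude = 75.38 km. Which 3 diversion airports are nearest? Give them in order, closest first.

S6, S12, S11

Distances from 47.671°N, 2.487°E:
S1: √((1.028·111.32)² + (-0.129·75.38)²) = √(13095.81781 + 94.55656) = 114.849 km
S2: √((-1.167·111.32)² + (-0.135·75.38)²) = √(16876.72242 + 103.55708) = 130.308 km
S3: √((-1.031·111.32)² + (0.166·75.38)²) = √(13172.36408 + 156.57717) = 115.451 km
S4: √((-1.351·111.32)² + (1.032·75.38)²) = √(22618.15070 + 6051.62016) = 169.322 km
S5: √((-0.564·111.32)² + (-1.086·75.38)²) = √(3941.89093 + 6701.49838) = 103.167 km
S6: √((-0.006·111.32)² + (-0.135·75.38)²) = √(0.44612 + 103.55708) = 10.198 km
S7: √((1.285·111.32)² + (-0.139·75.38)²) = √(20462.21533 + 109.78471) = 143.429 km
S8: √((-0.900·111.32)² + (0.052·75.38)²) = √(10037.63534 + 15.36452) = 100.265 km
S9: √((0.352·111.32)² + (-1.274·75.38)²) = √(1535.43601 + 9222.55220) = 103.721 km
S10: √((0.718·111.32)² + (1.014·75.38)²) = √(6388.44682 + 5842.35814) = 110.593 km
S11: √((0.245·111.32)² + (0.865·75.38)²) = √(743.83835 + 4251.52249) = 70.678 km
S12: √((0.240·111.32)² + (-0.163·75.38)²) = √(713.78740 + 150.96889) = 29.407 km
S13: √((-0.727·111.32)² + (-0.839·75.38)²) = √(6549.60663 + 3999.78077) = 102.710 km
Sorted: S6 (10.198 km) < S12 (29.407 km) < S11 (70.678 km) < S8 (100.265 km) < S13 (102.710 km) < …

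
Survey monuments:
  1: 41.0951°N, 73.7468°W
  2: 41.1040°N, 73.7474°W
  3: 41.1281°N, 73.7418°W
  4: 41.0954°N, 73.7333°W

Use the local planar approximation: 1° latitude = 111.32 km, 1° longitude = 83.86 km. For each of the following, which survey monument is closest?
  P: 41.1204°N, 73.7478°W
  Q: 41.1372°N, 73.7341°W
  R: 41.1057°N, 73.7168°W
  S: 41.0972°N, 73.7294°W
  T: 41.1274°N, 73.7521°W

P→3; Q→3; R→4; S→4; T→3

P at 41.1204°N, 73.7478°W:
  1: √((-0.0253·111.32)² + (0.0010·83.86)²) = √(7.932086 + 0.007032) = 2.8176 km
  2: √((-0.0164·111.32)² + (0.0004·83.86)²) = √(3.332991 + 0.001125) = 1.8260 km
  3: √((0.0077·111.32)² + (0.0060·83.86)²) = √(0.734730 + 0.253170) = 0.9939 km
  4: √((-0.0250·111.32)² + (0.0145·83.86)²) = √(7.745089 + 1.478583) = 3.0370 km
  → nearest: 3 (0.9939 km)
Q at 41.1372°N, 73.7341°W:
  1: √((-0.0421·111.32)² + (-0.0127·83.86)²) = √(21.963957 + 1.134272) = 4.8061 km
  2: √((-0.0332·111.32)² + (-0.0133·83.86)²) = √(13.659115 + 1.243979) = 3.8605 km
  3: √((-0.0091·111.32)² + (-0.0077·83.86)²) = √(1.026193 + 0.416957) = 1.2013 km
  4: √((-0.0418·111.32)² + (0.0008·83.86)²) = √(21.652047 + 0.004501) = 4.6537 km
  → nearest: 3 (1.2013 km)
R at 41.1057°N, 73.7168°W:
  1: √((-0.0106·111.32)² + (-0.0300·83.86)²) = √(1.392381 + 6.329250) = 2.7788 km
  2: √((-0.0017·111.32)² + (-0.0306·83.86)²) = √(0.035813 + 6.584951) = 2.5731 km
  3: √((0.0224·111.32)² + (-0.0250·83.86)²) = √(6.217881 + 4.395312) = 3.2578 km
  4: √((-0.0103·111.32)² + (-0.0165·83.86)²) = √(1.314682 + 1.914598) = 1.7970 km
  → nearest: 4 (1.7970 km)
S at 41.0972°N, 73.7294°W:
  1: √((-0.0021·111.32)² + (-0.0174·83.86)²) = √(0.054649 + 2.129160) = 1.4778 km
  2: √((0.0068·111.32)² + (-0.0180·83.86)²) = √(0.573013 + 2.278530) = 1.6887 km
  3: √((0.0309·111.32)² + (-0.0124·83.86)²) = √(11.832141 + 1.081317) = 3.5935 km
  4: √((-0.0018·111.32)² + (-0.0039·83.86)²) = √(0.040151 + 0.106964) = 0.3836 km
  → nearest: 4 (0.3836 km)
T at 41.1274°N, 73.7521°W:
  1: √((-0.0323·111.32)² + (0.0053·83.86)²) = √(12.928598 + 0.197543) = 3.6230 km
  2: √((-0.0234·111.32)² + (0.0047·83.86)²) = √(6.785441 + 0.155348) = 2.6345 km
  3: √((0.0007·111.32)² + (0.0103·83.86)²) = √(0.006072 + 0.746078) = 0.8673 km
  4: √((-0.0320·111.32)² + (0.0188·83.86)²) = √(12.689554 + 2.485567) = 3.8955 km
  → nearest: 3 (0.8673 km)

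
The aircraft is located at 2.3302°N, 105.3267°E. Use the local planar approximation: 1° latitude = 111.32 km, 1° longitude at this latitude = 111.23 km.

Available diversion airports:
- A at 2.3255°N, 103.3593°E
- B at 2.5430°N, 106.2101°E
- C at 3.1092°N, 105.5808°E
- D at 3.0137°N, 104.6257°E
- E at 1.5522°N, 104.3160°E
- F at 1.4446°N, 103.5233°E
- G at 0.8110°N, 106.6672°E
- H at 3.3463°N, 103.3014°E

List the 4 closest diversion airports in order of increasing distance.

C, B, D, E

Distances from 2.3302°N, 105.3267°E:
A: 218.8345 km
B: 101.0757 km
C: 91.2079 km
D: 108.9446 km
E: 141.9121 km
F: 223.5089 km
G: 225.4609 km
H: 252.0770 km
Sorted: C (91.2079 km) < B (101.0757 km) < D (108.9446 km) < E (141.9121 km) < A (218.8345 km) < F (223.5089 km) < …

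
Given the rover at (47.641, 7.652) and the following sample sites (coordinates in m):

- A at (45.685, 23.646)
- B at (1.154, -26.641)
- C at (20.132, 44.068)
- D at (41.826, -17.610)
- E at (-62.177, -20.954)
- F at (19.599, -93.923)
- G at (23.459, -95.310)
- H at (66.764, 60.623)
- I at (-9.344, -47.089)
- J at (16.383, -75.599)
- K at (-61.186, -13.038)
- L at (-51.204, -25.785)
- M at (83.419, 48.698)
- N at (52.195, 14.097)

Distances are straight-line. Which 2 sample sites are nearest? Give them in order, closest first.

N, A

Distances from (47.641, 7.652):
A: √((-1.956)² + (15.994)²) = √(3.82594 + 255.80804) = 16.113 m
B: √((-46.487)² + (-34.293)²) = √(2161.04117 + 1176.00985) = 57.767 m
C: √((-27.509)² + (36.416)²) = √(756.74508 + 1326.12506) = 45.638 m
D: √((-5.815)² + (-25.262)²) = √(33.81422 + 638.16864) = 25.923 m
E: √((-109.818)² + (-28.606)²) = √(12059.99312 + 818.30324) = 113.483 m
F: √((-28.042)² + (-101.575)²) = √(786.35376 + 10317.48063) = 105.375 m
G: √((-24.182)² + (-102.962)²) = √(584.76912 + 10601.17344) = 105.764 m
H: √((19.123)² + (52.971)²) = √(365.68913 + 2805.92684) = 56.317 m
I: √((-56.985)² + (-54.741)²) = √(3247.29022 + 2996.57708) = 79.018 m
J: √((-31.258)² + (-83.251)²) = √(977.06256 + 6930.72900) = 88.926 m
K: √((-108.827)² + (-20.690)²) = √(11843.31593 + 428.07610) = 110.776 m
L: √((-98.845)² + (-33.437)²) = √(9770.33403 + 1118.03297) = 104.347 m
M: √((35.778)² + (41.046)²) = √(1280.06528 + 1684.77412) = 54.450 m
N: √((4.554)² + (6.445)²) = √(20.73892 + 41.53802) = 7.892 m
Sorted: N (7.892 m) < A (16.113 m) < D (25.923 m) < C (45.638 m) < …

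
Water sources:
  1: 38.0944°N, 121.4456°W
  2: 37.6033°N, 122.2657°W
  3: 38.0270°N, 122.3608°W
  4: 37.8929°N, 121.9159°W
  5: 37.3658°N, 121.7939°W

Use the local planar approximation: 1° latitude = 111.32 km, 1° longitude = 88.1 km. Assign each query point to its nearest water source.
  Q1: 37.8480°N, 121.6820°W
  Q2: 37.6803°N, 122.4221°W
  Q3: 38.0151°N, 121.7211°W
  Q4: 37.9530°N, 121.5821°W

Q1→4; Q2→2; Q3→4; Q4→1

Q1 at 37.8480°N, 121.6820°W:
  1: √((0.2464·111.32)² + (0.2364·88.1)²) = √(752.363646 + 433.757264) = 34.4401 km
  2: √((-0.2447·111.32)² + (-0.5837·88.1)²) = √(742.017818 + 2644.424691) = 58.1931 km
  3: √((0.1790·111.32)² + (-0.6788·88.1)²) = √(397.056635 + 3576.312693) = 63.0347 km
  4: √((0.0449·111.32)² + (-0.2339·88.1)²) = √(24.982683 + 424.631551) = 21.2041 km
  5: √((-0.4822·111.32)² + (-0.1119·88.1)²) = √(2881.381792 + 97.187853) = 54.5763 km
  → nearest: 4 (21.2041 km)
Q2 at 37.6803°N, 122.4221°W:
  1: √((0.4141·111.32)² + (0.9765·88.1)²) = √(2124.989832 + 7401.100679) = 97.6017 km
  2: √((-0.0770·111.32)² + (0.1564·88.1)²) = √(73.473012 + 189.856432) = 16.2274 km
  3: √((0.3467·111.32)² + (0.0613·88.1)²) = √(1489.546545 + 29.165724) = 38.9707 km
  4: √((0.2126·111.32)² + (0.5062·88.1)²) = √(560.109470 + 1988.822838) = 50.4870 km
  5: √((-0.3145·111.32)² + (0.6282·88.1)²) = √(1225.709903 + 3063.004825) = 65.4883 km
  → nearest: 2 (16.2274 km)
Q3 at 38.0151°N, 121.7211°W:
  1: √((0.0793·111.32)² + (0.2755·88.1)²) = √(77.927864 + 589.108139) = 25.8270 km
  2: √((-0.4118·111.32)² + (-0.5446·88.1)²) = √(2101.450090 + 2302.009390) = 66.3586 km
  3: √((0.0119·111.32)² + (-0.6397·88.1)²) = √(1.754851 + 3176.175696) = 56.3731 km
  4: √((-0.1222·111.32)² + (-0.1948·88.1)²) = √(185.049880 + 294.530125) = 21.8993 km
  5: √((-0.6493·111.32)² + (-0.0728·88.1)²) = √(5224.409387 + 41.135291) = 72.5641 km
  → nearest: 4 (21.8993 km)
Q4 at 37.9530°N, 121.5821°W:
  1: √((0.1414·111.32)² + (0.1365·88.1)²) = √(247.767999 + 144.616258) = 19.8087 km
  2: √((-0.3497·111.32)² + (-0.6836·88.1)²) = √(1515.436209 + 3627.069897) = 71.7113 km
  3: √((0.0740·111.32)² + (-0.7787·88.1)²) = √(67.859372 + 4706.436096) = 69.0963 km
  4: √((-0.0601·111.32)² + (-0.3338·88.1)²) = √(44.760542 + 864.817525) = 30.1592 km
  5: √((-0.5872·111.32)² + (-0.2118·88.1)²) = √(4272.858285 + 348.179926) = 67.9782 km
  → nearest: 1 (19.8087 km)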